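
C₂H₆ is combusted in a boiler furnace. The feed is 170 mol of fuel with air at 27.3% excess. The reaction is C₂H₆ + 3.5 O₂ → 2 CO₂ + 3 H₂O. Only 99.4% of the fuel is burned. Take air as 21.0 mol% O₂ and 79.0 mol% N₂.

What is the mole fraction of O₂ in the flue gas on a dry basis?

Stoichiometric O₂ = 3.5 × 170 = 595 mol; O₂ fed = 595 × 1.273 = 757.4 mol.
N₂ fed = 757.4 × 79/21 = 2849 mol.
Fuel reacted = 0.994 × 170 → ξ = 169 mol.
Outlet (n = n₀ + ν ξ):
  C₂H₆: 170 − 1(169) = 1.02
  O₂: 757.4 − 3.5(169) = 166
  N₂: 2849 (inert)
  CO₂: 0 + 2(169) = 338
  H₂O: 0 + 3(169) = 506.9
Dry total = 3354 mol; y_O₂ (dry) = 166 / 3354 = 0.04949.

0.0495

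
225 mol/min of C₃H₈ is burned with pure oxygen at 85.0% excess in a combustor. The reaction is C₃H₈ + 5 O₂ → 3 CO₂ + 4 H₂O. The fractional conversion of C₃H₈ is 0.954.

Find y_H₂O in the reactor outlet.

0.341

Stoichiometric O₂ = 5 × 225 = 1125 mol/min; O₂ fed = 1125 × 1.850 = 2081 mol/min.
Fuel reacted = 0.954 × 225 → ξ = 214.6 mol/min.
Outlet (n = n₀ + ν ξ):
  C₃H₈: 225 − 1(214.6) = 10.35
  O₂: 2081 − 5(214.6) = 1008
  CO₂: 0 + 3(214.6) = 643.9
  H₂O: 0 + 4(214.6) = 858.6
Total out = 2521 mol/min; y_H₂O = 858.6 / 2521 = 0.3406.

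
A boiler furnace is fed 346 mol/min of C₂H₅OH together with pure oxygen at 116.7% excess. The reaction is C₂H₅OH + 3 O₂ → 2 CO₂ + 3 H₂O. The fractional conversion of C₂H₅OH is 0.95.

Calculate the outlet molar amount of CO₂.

657 mol/min

Stoichiometric O₂ = 3 × 346 = 1038 mol/min; O₂ fed = 1038 × 2.167 = 2249 mol/min.
Fuel reacted = 0.95 × 346 → ξ = 328.7 mol/min.
Outlet (n = n₀ + ν ξ):
  C₂H₅OH: 346 − 1(328.7) = 17.3
  O₂: 2249 − 3(328.7) = 1263
  CO₂: 0 + 2(328.7) = 657.4
  H₂O: 0 + 3(328.7) = 986.1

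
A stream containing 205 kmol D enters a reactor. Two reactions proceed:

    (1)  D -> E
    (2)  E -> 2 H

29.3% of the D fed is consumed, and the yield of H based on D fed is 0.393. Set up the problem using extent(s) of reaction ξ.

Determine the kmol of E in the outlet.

Conversion of D: D consumed = 1ξ₁ = 0.293 × 205 → ξ₁ = 60.06 kmol.
Yield of H: 2ξ₂ / 205 = 0.393 → ξ₂ = 40.28 kmol.
Outlet amounts (n = n₀ + Σ ν·ξ):
  D: 205 − 1(60.06) = 144.9
  E: 0 + 1(60.06) − 1(40.28) = 19.78
  H: 0 + 2(40.28) = 80.56

19.8 kmol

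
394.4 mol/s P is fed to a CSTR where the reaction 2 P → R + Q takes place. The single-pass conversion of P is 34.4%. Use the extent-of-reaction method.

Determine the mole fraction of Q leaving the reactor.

P reacted = 0.344 × 394.4 = 135.7 mol/s; ν_P = −2, so ξ = 135.7/2 = 67.84 mol/s.
Outlet amounts (n = n₀ + ν ξ):
  P: 394.4 − 2(67.84) = 258.7
  R: 0 + 1(67.84) = 67.84
  Q: 0 + 1(67.84) = 67.84
Total out = 394.4 mol/s; y_Q = 67.84 / 394.4 = 0.172.

0.172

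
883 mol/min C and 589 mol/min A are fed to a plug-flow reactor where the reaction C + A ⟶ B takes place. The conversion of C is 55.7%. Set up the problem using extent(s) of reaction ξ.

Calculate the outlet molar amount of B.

C reacted = 0.557 × 883 = 491.8 mol/min; ν_C = −1, so ξ = 491.8/1 = 491.8 mol/min.
Outlet amounts (n = n₀ + ν ξ):
  C: 883 − 1(491.8) = 391.2
  A: 589 − 1(491.8) = 97.17
  B: 0 + 1(491.8) = 491.8

492 mol/min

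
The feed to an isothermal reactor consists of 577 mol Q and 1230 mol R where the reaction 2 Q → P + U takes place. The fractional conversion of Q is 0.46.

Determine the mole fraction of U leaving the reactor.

Q reacted = 0.46 × 577 = 265.4 mol; ν_Q = −2, so ξ = 265.4/2 = 132.7 mol.
Outlet amounts (n = n₀ + ν ξ):
  Q: 577 − 2(132.7) = 311.6
  P: 0 + 1(132.7) = 132.7
  U: 0 + 1(132.7) = 132.7
  R: 1230 (inert)
Total out = 1807 mol; y_U = 132.7 / 1807 = 0.07344.

0.0734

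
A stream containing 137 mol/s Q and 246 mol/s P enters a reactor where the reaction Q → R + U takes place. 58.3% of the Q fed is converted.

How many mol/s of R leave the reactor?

Q reacted = 0.583 × 137 = 79.87 mol/s; ν_Q = −1, so ξ = 79.87/1 = 79.87 mol/s.
Outlet amounts (n = n₀ + ν ξ):
  Q: 137 − 1(79.87) = 57.13
  R: 0 + 1(79.87) = 79.87
  U: 0 + 1(79.87) = 79.87
  P: 246 (inert)

79.9 mol/s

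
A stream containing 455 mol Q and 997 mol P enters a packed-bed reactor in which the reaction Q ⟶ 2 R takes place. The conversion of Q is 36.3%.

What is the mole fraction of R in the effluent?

0.204

Q reacted = 0.363 × 455 = 165.2 mol; ν_Q = −1, so ξ = 165.2/1 = 165.2 mol.
Outlet amounts (n = n₀ + ν ξ):
  Q: 455 − 1(165.2) = 289.8
  R: 0 + 2(165.2) = 330.3
  P: 997 (inert)
Total out = 1617 mol; y_R = 330.3 / 1617 = 0.2043.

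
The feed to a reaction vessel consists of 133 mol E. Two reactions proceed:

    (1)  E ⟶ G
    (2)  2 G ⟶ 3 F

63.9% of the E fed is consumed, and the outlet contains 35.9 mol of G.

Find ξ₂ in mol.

ξ₂ = 24.5 mol

Conversion of E: E consumed = 1ξ₁ = 0.639 × 133 → ξ₁ = 84.99 mol.
G balance: n_G = 0 + 1ξ₁ − 2ξ₂ = 35.9 → ξ₂ = (1·84.99 − 35.9)/2 = 24.54 mol.
Outlet amounts (n = n₀ + Σ ν·ξ):
  E: 133 − 1(84.99) = 48.01
  G: 0 + 1(84.99) − 2(24.54) = 35.9
  F: 0 + 3(24.54) = 73.63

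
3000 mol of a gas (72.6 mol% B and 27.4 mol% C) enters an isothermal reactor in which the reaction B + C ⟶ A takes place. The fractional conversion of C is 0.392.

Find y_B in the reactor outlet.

C reacted = 0.392 × 822 = 322.2 mol; ν_C = −1, so ξ = 322.2/1 = 322.2 mol.
Outlet amounts (n = n₀ + ν ξ):
  B: 2178 − 1(322.2) = 1856
  C: 822 − 1(322.2) = 499.8
  A: 0 + 1(322.2) = 322.2
Total out = 2678 mol; y_B = 1856 / 2678 = 0.693.

0.693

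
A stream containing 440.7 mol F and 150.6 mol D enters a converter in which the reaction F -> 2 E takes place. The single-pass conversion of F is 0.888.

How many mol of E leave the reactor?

F reacted = 0.888 × 440.7 = 391.3 mol; ν_F = −1, so ξ = 391.3/1 = 391.3 mol.
Outlet amounts (n = n₀ + ν ξ):
  F: 440.7 − 1(391.3) = 49.36
  E: 0 + 2(391.3) = 782.7
  D: 150.6 (inert)

783 mol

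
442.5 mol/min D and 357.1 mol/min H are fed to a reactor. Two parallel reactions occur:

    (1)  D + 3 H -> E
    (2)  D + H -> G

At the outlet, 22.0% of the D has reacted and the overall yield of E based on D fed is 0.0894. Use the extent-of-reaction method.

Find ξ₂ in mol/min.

Yield of E: 1ξ₁ / 442.5 = 0.0894 → ξ₁ = 39.56 mol/min.
Conversion of D: 1ξ₁ + 1ξ₂ = 0.22 × 442.5 = 97.35 → ξ₂ = 57.79 mol/min.
Outlet amounts (n = n₀ + Σ ν·ξ):
  D: 442.5 − 1(39.56) − 1(57.79) = 345.1
  H: 357.1 − 3(39.56) − 1(57.79) = 180.6
  E: 0 + 1(39.56) = 39.56
  G: 0 + 1(57.79) = 57.79

ξ₂ = 57.8 mol/min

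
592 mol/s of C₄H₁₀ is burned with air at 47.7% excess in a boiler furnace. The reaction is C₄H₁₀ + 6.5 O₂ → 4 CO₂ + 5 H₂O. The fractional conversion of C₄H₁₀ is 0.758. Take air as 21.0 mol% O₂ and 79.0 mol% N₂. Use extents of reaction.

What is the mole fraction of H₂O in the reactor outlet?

Stoichiometric O₂ = 6.5 × 592 = 3848 mol/s; O₂ fed = 3848 × 1.477 = 5683 mol/s.
N₂ fed = 5683 × 79/21 = 21380 mol/s.
Fuel reacted = 0.758 × 592 → ξ = 448.7 mol/s.
Outlet (n = n₀ + ν ξ):
  C₄H₁₀: 592 − 1(448.7) = 143.3
  O₂: 5683 − 6.5(448.7) = 2767
  N₂: 21380 (inert)
  CO₂: 0 + 4(448.7) = 1795
  H₂O: 0 + 5(448.7) = 2244
Total out = 28330 mol/s; y_H₂O = 2244 / 28330 = 0.0792.

0.0792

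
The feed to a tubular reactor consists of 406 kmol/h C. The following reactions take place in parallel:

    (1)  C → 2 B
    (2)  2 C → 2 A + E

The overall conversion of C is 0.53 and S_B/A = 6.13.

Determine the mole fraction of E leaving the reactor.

0.0445

Conversion of C: C consumed = 0.53 × 406 = 215.2 kmol/h = 1ξ₁ + 2ξ₂.
Selectivity: 2ξ₁ / (2ξ₂) = 6.13 → ξ₁ = 6.13 ξ₂.
Substitute: (1·6.13 + 2) ξ₂ = 215.2 → ξ₂ = 26.47 kmol/h, ξ₁ = 162.2 kmol/h.
Outlet amounts (n = n₀ + Σ ν·ξ):
  C: 406 − 1(162.2) − 2(26.47) = 190.8
  B: 0 + 2(162.2) = 324.5
  A: 0 + 2(26.47) = 52.93
  E: 0 + 1(26.47) = 26.47
Total out = 594.7 kmol/h; y_E = 26.47 / 594.7 = 0.0445.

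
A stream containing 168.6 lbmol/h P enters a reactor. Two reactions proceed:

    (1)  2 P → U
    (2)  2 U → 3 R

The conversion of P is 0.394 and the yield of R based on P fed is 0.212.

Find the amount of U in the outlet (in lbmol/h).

Conversion of P: P consumed = 2ξ₁ = 0.394 × 168.6 → ξ₁ = 33.21 lbmol/h.
Yield of R: 3ξ₂ / 168.6 = 0.212 → ξ₂ = 11.91 lbmol/h.
Outlet amounts (n = n₀ + Σ ν·ξ):
  P: 168.6 − 2(33.21) = 102.2
  U: 0 + 1(33.21) − 2(11.91) = 9.385
  R: 0 + 3(11.91) = 35.74

9.39 lbmol/h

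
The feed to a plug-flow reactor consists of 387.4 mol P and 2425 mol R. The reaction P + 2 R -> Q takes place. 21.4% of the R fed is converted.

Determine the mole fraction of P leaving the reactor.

0.0558

R reacted = 0.214 × 2425 = 519 mol; ν_R = −2, so ξ = 519/2 = 259.5 mol.
Outlet amounts (n = n₀ + ν ξ):
  P: 387.4 − 1(259.5) = 127.9
  R: 2425 − 2(259.5) = 1906
  Q: 0 + 1(259.5) = 259.5
Total out = 2293 mol; y_P = 127.9 / 2293 = 0.05578.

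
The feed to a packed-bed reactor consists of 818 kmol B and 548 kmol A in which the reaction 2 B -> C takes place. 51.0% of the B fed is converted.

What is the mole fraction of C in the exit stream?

B reacted = 0.51 × 818 = 417.2 kmol; ν_B = −2, so ξ = 417.2/2 = 208.6 kmol.
Outlet amounts (n = n₀ + ν ξ):
  B: 818 − 2(208.6) = 400.8
  C: 0 + 1(208.6) = 208.6
  A: 548 (inert)
Total out = 1157 kmol; y_C = 208.6 / 1157 = 0.1802.

0.18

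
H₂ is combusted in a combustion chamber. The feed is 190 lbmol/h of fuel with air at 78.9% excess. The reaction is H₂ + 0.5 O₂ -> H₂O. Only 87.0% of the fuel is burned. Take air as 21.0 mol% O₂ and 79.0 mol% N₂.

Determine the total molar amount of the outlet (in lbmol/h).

917 lbmol/h

Stoichiometric O₂ = 0.5 × 190 = 95 lbmol/h; O₂ fed = 95 × 1.789 = 170 lbmol/h.
N₂ fed = 170 × 79/21 = 639.4 lbmol/h.
Fuel reacted = 0.87 × 190 → ξ = 165.3 lbmol/h.
Outlet (n = n₀ + ν ξ):
  H₂: 190 − 1(165.3) = 24.7
  O₂: 170 − 0.5(165.3) = 87.31
  N₂: 639.4 (inert)
  H₂O: 0 + 1(165.3) = 165.3
Total out = 24.7 + 87.31 + 639.4 + 165.3 = 916.7 lbmol/h.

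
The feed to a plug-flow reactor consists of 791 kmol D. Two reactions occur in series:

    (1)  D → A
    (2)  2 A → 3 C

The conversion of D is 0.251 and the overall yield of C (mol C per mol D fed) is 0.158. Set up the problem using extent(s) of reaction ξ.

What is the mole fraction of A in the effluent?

Conversion of D: D consumed = 1ξ₁ = 0.251 × 791 → ξ₁ = 198.5 kmol.
Yield of C: 3ξ₂ / 791 = 0.158 → ξ₂ = 41.66 kmol.
Outlet amounts (n = n₀ + Σ ν·ξ):
  D: 791 − 1(198.5) = 592.5
  A: 0 + 1(198.5) − 2(41.66) = 115.2
  C: 0 + 3(41.66) = 125
Total out = 832.7 kmol; y_A = 115.2 / 832.7 = 0.1384.

0.138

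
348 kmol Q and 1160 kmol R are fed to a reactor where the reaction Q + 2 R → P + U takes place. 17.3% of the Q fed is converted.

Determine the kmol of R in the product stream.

1040 kmol

Q reacted = 0.173 × 348 = 60.2 kmol; ν_Q = −1, so ξ = 60.2/1 = 60.2 kmol.
Outlet amounts (n = n₀ + ν ξ):
  Q: 348 − 1(60.2) = 287.8
  R: 1160 − 2(60.2) = 1040
  P: 0 + 1(60.2) = 60.2
  U: 0 + 1(60.2) = 60.2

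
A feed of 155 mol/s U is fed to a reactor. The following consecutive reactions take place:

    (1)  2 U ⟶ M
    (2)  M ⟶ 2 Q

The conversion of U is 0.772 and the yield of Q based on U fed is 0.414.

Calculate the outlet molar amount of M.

Conversion of U: U consumed = 2ξ₁ = 0.772 × 155 → ξ₁ = 59.83 mol/s.
Yield of Q: 2ξ₂ / 155 = 0.414 → ξ₂ = 32.09 mol/s.
Outlet amounts (n = n₀ + Σ ν·ξ):
  U: 155 − 2(59.83) = 35.34
  M: 0 + 1(59.83) − 1(32.09) = 27.74
  Q: 0 + 2(32.09) = 64.17

27.7 mol/s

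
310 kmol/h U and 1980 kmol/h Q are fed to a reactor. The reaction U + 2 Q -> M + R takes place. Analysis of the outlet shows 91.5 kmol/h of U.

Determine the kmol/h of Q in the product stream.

1540 kmol/h

For U: n = n₀ − 1ξ → 91.5 = 310 − 1ξ, giving ξ = 218.5 kmol/h.
Outlet amounts (n = n₀ + ν ξ):
  U: 310 − 1(218.5) = 91.5
  Q: 1980 − 2(218.5) = 1543
  M: 0 + 1(218.5) = 218.5
  R: 0 + 1(218.5) = 218.5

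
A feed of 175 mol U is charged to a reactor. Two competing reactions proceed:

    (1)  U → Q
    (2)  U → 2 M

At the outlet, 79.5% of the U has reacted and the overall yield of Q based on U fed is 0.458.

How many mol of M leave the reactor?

118 mol

Yield of Q: 1ξ₁ / 175 = 0.458 → ξ₁ = 80.15 mol.
Conversion of U: 1ξ₁ + 1ξ₂ = 0.795 × 175 = 139.1 → ξ₂ = 58.97 mol.
Outlet amounts (n = n₀ + Σ ν·ξ):
  U: 175 − 1(80.15) − 1(58.97) = 35.88
  Q: 0 + 1(80.15) = 80.15
  M: 0 + 2(58.97) = 117.9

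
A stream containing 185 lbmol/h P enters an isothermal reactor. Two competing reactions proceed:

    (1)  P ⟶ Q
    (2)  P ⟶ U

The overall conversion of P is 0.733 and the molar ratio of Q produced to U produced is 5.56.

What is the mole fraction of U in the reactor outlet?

0.112

Conversion of P: P consumed = 0.733 × 185 = 135.6 lbmol/h = 1ξ₁ + 1ξ₂.
Selectivity: 1ξ₁ / (1ξ₂) = 5.56 → ξ₁ = 5.56 ξ₂.
Substitute: (1·5.56 + 1) ξ₂ = 135.6 → ξ₂ = 20.67 lbmol/h, ξ₁ = 114.9 lbmol/h.
Outlet amounts (n = n₀ + Σ ν·ξ):
  P: 185 − 1(114.9) − 1(20.67) = 49.4
  Q: 0 + 1(114.9) = 114.9
  U: 0 + 1(20.67) = 20.67
Total out = 185 lbmol/h; y_U = 20.67 / 185 = 0.1117.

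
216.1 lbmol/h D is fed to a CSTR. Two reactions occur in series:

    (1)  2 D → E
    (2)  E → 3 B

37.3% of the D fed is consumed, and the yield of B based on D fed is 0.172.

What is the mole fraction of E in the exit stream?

0.139

Conversion of D: D consumed = 2ξ₁ = 0.373 × 216.1 → ξ₁ = 40.3 lbmol/h.
Yield of B: 3ξ₂ / 216.1 = 0.172 → ξ₂ = 12.39 lbmol/h.
Outlet amounts (n = n₀ + Σ ν·ξ):
  D: 216.1 − 2(40.3) = 135.5
  E: 0 + 1(40.3) − 1(12.39) = 27.91
  B: 0 + 3(12.39) = 37.17
Total out = 200.6 lbmol/h; y_E = 27.91 / 200.6 = 0.1392.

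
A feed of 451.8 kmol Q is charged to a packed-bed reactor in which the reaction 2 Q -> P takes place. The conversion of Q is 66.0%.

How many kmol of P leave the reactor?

149 kmol

Q reacted = 0.66 × 451.8 = 298.2 kmol; ν_Q = −2, so ξ = 298.2/2 = 149.1 kmol.
Outlet amounts (n = n₀ + ν ξ):
  Q: 451.8 − 2(149.1) = 153.6
  P: 0 + 1(149.1) = 149.1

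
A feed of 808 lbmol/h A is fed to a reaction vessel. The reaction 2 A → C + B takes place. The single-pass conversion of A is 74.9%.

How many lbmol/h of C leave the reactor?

303 lbmol/h

A reacted = 0.749 × 808 = 605.2 lbmol/h; ν_A = −2, so ξ = 605.2/2 = 302.6 lbmol/h.
Outlet amounts (n = n₀ + ν ξ):
  A: 808 − 2(302.6) = 202.8
  C: 0 + 1(302.6) = 302.6
  B: 0 + 1(302.6) = 302.6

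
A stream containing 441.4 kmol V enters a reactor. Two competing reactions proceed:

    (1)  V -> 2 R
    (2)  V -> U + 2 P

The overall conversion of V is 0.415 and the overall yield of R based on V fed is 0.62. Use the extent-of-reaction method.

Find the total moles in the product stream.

Yield of R: 2ξ₁ / 441.4 = 0.62 → ξ₁ = 136.8 kmol.
Conversion of V: 1ξ₁ + 1ξ₂ = 0.415 × 441.4 = 183.2 → ξ₂ = 46.35 kmol.
Outlet amounts (n = n₀ + Σ ν·ξ):
  V: 441.4 − 1(136.8) − 1(46.35) = 258.2
  R: 0 + 2(136.8) = 273.7
  U: 0 + 1(46.35) = 46.35
  P: 0 + 2(46.35) = 92.69
Total out = 258.2 + 273.7 + 46.35 + 92.69 = 670.9 kmol.

671 kmol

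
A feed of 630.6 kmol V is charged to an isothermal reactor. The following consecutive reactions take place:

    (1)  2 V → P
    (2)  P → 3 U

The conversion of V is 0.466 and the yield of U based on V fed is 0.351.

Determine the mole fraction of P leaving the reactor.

Conversion of V: V consumed = 2ξ₁ = 0.466 × 630.6 → ξ₁ = 146.9 kmol.
Yield of U: 3ξ₂ / 630.6 = 0.351 → ξ₂ = 73.78 kmol.
Outlet amounts (n = n₀ + Σ ν·ξ):
  V: 630.6 − 2(146.9) = 336.7
  P: 0 + 1(146.9) − 1(73.78) = 73.15
  U: 0 + 3(73.78) = 221.3
Total out = 631.2 kmol; y_P = 73.15 / 631.2 = 0.1159.

0.116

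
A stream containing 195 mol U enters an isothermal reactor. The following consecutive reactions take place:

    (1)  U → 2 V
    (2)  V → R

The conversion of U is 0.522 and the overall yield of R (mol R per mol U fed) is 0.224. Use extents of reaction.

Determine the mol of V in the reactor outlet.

Conversion of U: U consumed = 1ξ₁ = 0.522 × 195 → ξ₁ = 101.8 mol.
Yield of R: 1ξ₂ / 195 = 0.224 → ξ₂ = 43.68 mol.
Outlet amounts (n = n₀ + Σ ν·ξ):
  U: 195 − 1(101.8) = 93.21
  V: 0 + 2(101.8) − 1(43.68) = 159.9
  R: 0 + 1(43.68) = 43.68

160 mol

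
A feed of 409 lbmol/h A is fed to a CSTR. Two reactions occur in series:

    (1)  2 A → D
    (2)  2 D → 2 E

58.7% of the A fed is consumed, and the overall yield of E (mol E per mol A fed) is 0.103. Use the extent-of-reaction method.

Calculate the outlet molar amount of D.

Conversion of A: A consumed = 2ξ₁ = 0.587 × 409 → ξ₁ = 120 lbmol/h.
Yield of E: 2ξ₂ / 409 = 0.103 → ξ₂ = 21.06 lbmol/h.
Outlet amounts (n = n₀ + Σ ν·ξ):
  A: 409 − 2(120) = 168.9
  D: 0 + 1(120) − 2(21.06) = 77.91
  E: 0 + 2(21.06) = 42.13

77.9 lbmol/h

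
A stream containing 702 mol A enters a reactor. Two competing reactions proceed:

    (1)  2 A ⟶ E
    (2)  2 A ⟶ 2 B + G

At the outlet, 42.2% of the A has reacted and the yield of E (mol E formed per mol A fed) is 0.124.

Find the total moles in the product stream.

Yield of E: 1ξ₁ / 702 = 0.124 → ξ₁ = 87.05 mol.
Conversion of A: 2ξ₁ + 2ξ₂ = 0.422 × 702 = 296.2 → ξ₂ = 61.07 mol.
Outlet amounts (n = n₀ + Σ ν·ξ):
  A: 702 − 2(87.05) − 2(61.07) = 405.8
  E: 0 + 1(87.05) = 87.05
  B: 0 + 2(61.07) = 122.1
  G: 0 + 1(61.07) = 61.07
Total out = 405.8 + 87.05 + 122.1 + 61.07 = 676 mol.

676 mol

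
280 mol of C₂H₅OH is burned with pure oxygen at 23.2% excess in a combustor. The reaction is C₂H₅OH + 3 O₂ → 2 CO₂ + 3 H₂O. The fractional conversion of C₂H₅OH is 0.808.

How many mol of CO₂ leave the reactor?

452 mol

Stoichiometric O₂ = 3 × 280 = 840 mol; O₂ fed = 840 × 1.232 = 1035 mol.
Fuel reacted = 0.808 × 280 → ξ = 226.2 mol.
Outlet (n = n₀ + ν ξ):
  C₂H₅OH: 280 − 1(226.2) = 53.76
  O₂: 1035 − 3(226.2) = 356.2
  CO₂: 0 + 2(226.2) = 452.5
  H₂O: 0 + 3(226.2) = 678.7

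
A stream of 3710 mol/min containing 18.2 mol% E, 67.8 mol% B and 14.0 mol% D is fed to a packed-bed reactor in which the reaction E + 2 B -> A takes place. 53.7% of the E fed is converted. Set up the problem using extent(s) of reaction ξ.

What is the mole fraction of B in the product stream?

E reacted = 0.537 × 675.2 = 362.6 mol/min; ν_E = −1, so ξ = 362.6/1 = 362.6 mol/min.
Outlet amounts (n = n₀ + ν ξ):
  E: 675.2 − 1(362.6) = 312.6
  B: 2515 − 2(362.6) = 1790
  A: 0 + 1(362.6) = 362.6
  D: 519.4 (inert)
Total out = 2985 mol/min; y_B = 1790 / 2985 = 0.5998.

0.6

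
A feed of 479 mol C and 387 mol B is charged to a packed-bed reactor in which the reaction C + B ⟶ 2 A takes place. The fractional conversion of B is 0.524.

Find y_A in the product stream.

B reacted = 0.524 × 387 = 202.8 mol; ν_B = −1, so ξ = 202.8/1 = 202.8 mol.
Outlet amounts (n = n₀ + ν ξ):
  C: 479 − 1(202.8) = 276.2
  B: 387 − 1(202.8) = 184.2
  A: 0 + 2(202.8) = 405.6
Total out = 866 mol; y_A = 405.6 / 866 = 0.4683.

0.468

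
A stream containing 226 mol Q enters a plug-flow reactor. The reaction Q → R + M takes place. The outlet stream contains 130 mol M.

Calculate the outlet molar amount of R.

130 mol

For M: n = n₀ + 1ξ → 130 = 0 + 1ξ, giving ξ = 130 mol.
Outlet amounts (n = n₀ + ν ξ):
  Q: 226 − 1(130) = 96
  R: 0 + 1(130) = 130
  M: 0 + 1(130) = 130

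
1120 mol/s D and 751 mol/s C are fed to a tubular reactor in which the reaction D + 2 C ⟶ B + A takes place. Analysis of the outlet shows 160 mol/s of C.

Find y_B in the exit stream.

0.188

For C: n = n₀ − 2ξ → 160 = 751 − 2ξ, giving ξ = 295.5 mol/s.
Outlet amounts (n = n₀ + ν ξ):
  D: 1120 − 1(295.5) = 824.5
  C: 751 − 2(295.5) = 160
  B: 0 + 1(295.5) = 295.5
  A: 0 + 1(295.5) = 295.5
Total out = 1576 mol/s; y_B = 295.5 / 1576 = 0.1876.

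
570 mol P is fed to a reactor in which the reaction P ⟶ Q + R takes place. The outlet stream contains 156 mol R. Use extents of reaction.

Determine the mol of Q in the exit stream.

156 mol

For R: n = n₀ + 1ξ → 156 = 0 + 1ξ, giving ξ = 156 mol.
Outlet amounts (n = n₀ + ν ξ):
  P: 570 − 1(156) = 414
  Q: 0 + 1(156) = 156
  R: 0 + 1(156) = 156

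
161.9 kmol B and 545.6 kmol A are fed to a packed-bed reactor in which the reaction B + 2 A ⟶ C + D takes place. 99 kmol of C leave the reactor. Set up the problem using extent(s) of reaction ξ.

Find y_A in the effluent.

For C: n = n₀ + 1ξ → 99 = 0 + 1ξ, giving ξ = 99 kmol.
Outlet amounts (n = n₀ + ν ξ):
  B: 161.9 − 1(99) = 62.9
  A: 545.6 − 2(99) = 347.6
  C: 0 + 1(99) = 99
  D: 0 + 1(99) = 99
Total out = 608.5 kmol; y_A = 347.6 / 608.5 = 0.5712.

0.571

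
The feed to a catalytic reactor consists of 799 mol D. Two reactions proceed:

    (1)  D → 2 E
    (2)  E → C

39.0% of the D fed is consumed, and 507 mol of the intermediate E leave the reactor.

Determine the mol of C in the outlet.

Conversion of D: D consumed = 1ξ₁ = 0.39 × 799 → ξ₁ = 311.6 mol.
E balance: n_E = 0 + 2ξ₁ − 1ξ₂ = 507 → ξ₂ = (2·311.6 − 507)/1 = 116.2 mol.
Outlet amounts (n = n₀ + Σ ν·ξ):
  D: 799 − 1(311.6) = 487.4
  E: 0 + 2(311.6) − 1(116.2) = 507
  C: 0 + 1(116.2) = 116.2

116 mol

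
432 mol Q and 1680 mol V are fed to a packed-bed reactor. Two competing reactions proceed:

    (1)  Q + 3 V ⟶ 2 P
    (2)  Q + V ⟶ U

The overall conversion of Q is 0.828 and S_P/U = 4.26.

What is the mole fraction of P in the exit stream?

0.322

Conversion of Q: Q consumed = 0.828 × 432 = 357.7 mol = 1ξ₁ + 1ξ₂.
Selectivity: 2ξ₁ / (1ξ₂) = 4.26 → ξ₁ = 2.13 ξ₂.
Substitute: (1·2.13 + 1) ξ₂ = 357.7 → ξ₂ = 114.3 mol, ξ₁ = 243.4 mol.
Outlet amounts (n = n₀ + Σ ν·ξ):
  Q: 432 − 1(243.4) − 1(114.3) = 74.3
  V: 1680 − 3(243.4) − 1(114.3) = 835.5
  P: 0 + 2(243.4) = 486.8
  U: 0 + 1(114.3) = 114.3
Total out = 1511 mol; y_P = 486.8 / 1511 = 0.3222.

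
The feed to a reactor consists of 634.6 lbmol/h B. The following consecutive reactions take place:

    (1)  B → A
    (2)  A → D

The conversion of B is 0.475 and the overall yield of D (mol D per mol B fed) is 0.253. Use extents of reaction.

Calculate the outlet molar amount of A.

141 lbmol/h

Conversion of B: B consumed = 1ξ₁ = 0.475 × 634.6 → ξ₁ = 301.4 lbmol/h.
Yield of D: 1ξ₂ / 634.6 = 0.253 → ξ₂ = 160.6 lbmol/h.
Outlet amounts (n = n₀ + Σ ν·ξ):
  B: 634.6 − 1(301.4) = 333.2
  A: 0 + 1(301.4) − 1(160.6) = 140.9
  D: 0 + 1(160.6) = 160.6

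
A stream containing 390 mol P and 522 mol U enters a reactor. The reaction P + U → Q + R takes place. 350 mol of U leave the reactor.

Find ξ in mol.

ξ = 172 mol

For U: n = n₀ − 1ξ → 350 = 522 − 1ξ, giving ξ = 172 mol.
Outlet amounts (n = n₀ + ν ξ):
  P: 390 − 1(172) = 218
  U: 522 − 1(172) = 350
  Q: 0 + 1(172) = 172
  R: 0 + 1(172) = 172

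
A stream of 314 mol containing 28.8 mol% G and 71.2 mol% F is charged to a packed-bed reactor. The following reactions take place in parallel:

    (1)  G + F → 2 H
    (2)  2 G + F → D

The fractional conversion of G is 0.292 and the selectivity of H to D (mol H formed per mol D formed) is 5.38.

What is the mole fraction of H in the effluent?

Conversion of G: G consumed = 0.292 × 90.43 = 26.41 mol = 1ξ₁ + 2ξ₂.
Selectivity: 2ξ₁ / (1ξ₂) = 5.38 → ξ₁ = 2.69 ξ₂.
Substitute: (1·2.69 + 2) ξ₂ = 26.41 → ξ₂ = 5.63 mol, ξ₁ = 15.15 mol.
Outlet amounts (n = n₀ + Σ ν·ξ):
  G: 90.43 − 1(15.15) − 2(5.63) = 64.03
  F: 223.6 − 1(15.15) − 1(5.63) = 202.8
  H: 0 + 2(15.15) = 30.29
  D: 0 + 1(5.63) = 5.63
Total out = 302.7 mol; y_H = 30.29 / 302.7 = 0.1001.

0.1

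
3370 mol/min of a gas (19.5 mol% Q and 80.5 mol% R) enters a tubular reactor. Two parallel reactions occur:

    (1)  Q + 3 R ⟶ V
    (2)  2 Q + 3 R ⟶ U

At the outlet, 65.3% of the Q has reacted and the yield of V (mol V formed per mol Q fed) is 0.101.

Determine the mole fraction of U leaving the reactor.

Yield of V: 1ξ₁ / 657.1 = 0.101 → ξ₁ = 66.37 mol/min.
Conversion of Q: 1ξ₁ + 2ξ₂ = 0.653 × 657.1 = 429.1 → ξ₂ = 181.4 mol/min.
Outlet amounts (n = n₀ + Σ ν·ξ):
  Q: 657.1 − 1(66.37) − 2(181.4) = 228
  R: 2713 − 3(66.37) − 3(181.4) = 1970
  V: 0 + 1(66.37) = 66.37
  U: 0 + 1(181.4) = 181.4
Total out = 2445 mol/min; y_U = 181.4 / 2445 = 0.07417.

0.0742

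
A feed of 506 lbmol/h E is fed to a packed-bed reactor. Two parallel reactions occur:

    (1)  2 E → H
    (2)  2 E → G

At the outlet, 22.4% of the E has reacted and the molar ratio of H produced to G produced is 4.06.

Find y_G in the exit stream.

0.0249

Conversion of E: E consumed = 0.224 × 506 = 113.3 lbmol/h = 2ξ₁ + 2ξ₂.
Selectivity: 1ξ₁ / (1ξ₂) = 4.06 → ξ₁ = 4.06 ξ₂.
Substitute: (2·4.06 + 2) ξ₂ = 113.3 → ξ₂ = 11.2 lbmol/h, ξ₁ = 45.47 lbmol/h.
Outlet amounts (n = n₀ + Σ ν·ξ):
  E: 506 − 2(45.47) − 2(11.2) = 392.7
  H: 0 + 1(45.47) = 45.47
  G: 0 + 1(11.2) = 11.2
Total out = 449.3 lbmol/h; y_G = 11.2 / 449.3 = 0.02493.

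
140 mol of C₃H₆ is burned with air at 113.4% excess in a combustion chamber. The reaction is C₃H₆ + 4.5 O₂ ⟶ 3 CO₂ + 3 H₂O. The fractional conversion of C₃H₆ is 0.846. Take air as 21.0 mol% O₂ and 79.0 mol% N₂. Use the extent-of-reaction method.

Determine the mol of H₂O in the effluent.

Stoichiometric O₂ = 4.5 × 140 = 630 mol; O₂ fed = 630 × 2.134 = 1344 mol.
N₂ fed = 1344 × 79/21 = 5058 mol.
Fuel reacted = 0.846 × 140 → ξ = 118.4 mol.
Outlet (n = n₀ + ν ξ):
  C₃H₆: 140 − 1(118.4) = 21.56
  O₂: 1344 − 4.5(118.4) = 811.4
  N₂: 5058 (inert)
  CO₂: 0 + 3(118.4) = 355.3
  H₂O: 0 + 3(118.4) = 355.3

355 mol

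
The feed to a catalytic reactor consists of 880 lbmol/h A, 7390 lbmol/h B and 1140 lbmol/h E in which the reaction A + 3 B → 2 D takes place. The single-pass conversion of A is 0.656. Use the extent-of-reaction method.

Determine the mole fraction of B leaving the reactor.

0.685

A reacted = 0.656 × 880 = 577.3 lbmol/h; ν_A = −1, so ξ = 577.3/1 = 577.3 lbmol/h.
Outlet amounts (n = n₀ + ν ξ):
  A: 880 − 1(577.3) = 302.7
  B: 7390 − 3(577.3) = 5658
  D: 0 + 2(577.3) = 1155
  E: 1140 (inert)
Total out = 8255 lbmol/h; y_B = 5658 / 8255 = 0.6854.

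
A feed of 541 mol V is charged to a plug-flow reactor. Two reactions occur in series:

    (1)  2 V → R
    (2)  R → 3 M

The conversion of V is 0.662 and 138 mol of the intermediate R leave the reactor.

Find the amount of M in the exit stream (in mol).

123 mol

Conversion of V: V consumed = 2ξ₁ = 0.662 × 541 → ξ₁ = 179.1 mol.
R balance: n_R = 0 + 1ξ₁ − 1ξ₂ = 138 → ξ₂ = (1·179.1 − 138)/1 = 41.07 mol.
Outlet amounts (n = n₀ + Σ ν·ξ):
  V: 541 − 2(179.1) = 182.9
  R: 0 + 1(179.1) − 1(41.07) = 138
  M: 0 + 3(41.07) = 123.2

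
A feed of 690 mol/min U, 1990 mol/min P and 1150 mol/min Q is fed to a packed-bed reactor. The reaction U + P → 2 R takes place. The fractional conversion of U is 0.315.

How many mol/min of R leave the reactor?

U reacted = 0.315 × 690 = 217.3 mol/min; ν_U = −1, so ξ = 217.3/1 = 217.3 mol/min.
Outlet amounts (n = n₀ + ν ξ):
  U: 690 − 1(217.3) = 472.6
  P: 1990 − 1(217.3) = 1773
  R: 0 + 2(217.3) = 434.7
  Q: 1150 (inert)

435 mol/min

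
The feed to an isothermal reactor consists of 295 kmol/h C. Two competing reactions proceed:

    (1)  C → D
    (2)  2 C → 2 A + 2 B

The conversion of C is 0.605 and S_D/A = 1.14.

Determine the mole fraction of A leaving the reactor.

0.22

Conversion of C: C consumed = 0.605 × 295 = 178.5 kmol/h = 1ξ₁ + 2ξ₂.
Selectivity: 1ξ₁ / (2ξ₂) = 1.14 → ξ₁ = 2.28 ξ₂.
Substitute: (1·2.28 + 2) ξ₂ = 178.5 → ξ₂ = 41.7 kmol/h, ξ₁ = 95.08 kmol/h.
Outlet amounts (n = n₀ + Σ ν·ξ):
  C: 295 − 1(95.08) − 2(41.7) = 116.5
  D: 0 + 1(95.08) = 95.08
  A: 0 + 2(41.7) = 83.4
  B: 0 + 2(41.7) = 83.4
Total out = 378.4 kmol/h; y_A = 83.4 / 378.4 = 0.2204.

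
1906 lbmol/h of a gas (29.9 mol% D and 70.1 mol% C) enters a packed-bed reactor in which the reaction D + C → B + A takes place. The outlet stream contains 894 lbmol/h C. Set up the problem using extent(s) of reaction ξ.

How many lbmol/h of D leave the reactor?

128 lbmol/h

For C: n = n₀ − 1ξ → 894 = 1336 − 1ξ, giving ξ = 442.1 lbmol/h.
Outlet amounts (n = n₀ + ν ξ):
  D: 569.9 − 1(442.1) = 127.8
  C: 1336 − 1(442.1) = 894
  B: 0 + 1(442.1) = 442.1
  A: 0 + 1(442.1) = 442.1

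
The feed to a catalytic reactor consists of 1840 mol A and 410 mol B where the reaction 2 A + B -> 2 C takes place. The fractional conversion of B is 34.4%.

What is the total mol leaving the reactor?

B reacted = 0.344 × 410 = 141 mol; ν_B = −1, so ξ = 141/1 = 141 mol.
Outlet amounts (n = n₀ + ν ξ):
  A: 1840 − 2(141) = 1558
  B: 410 − 1(141) = 269
  C: 0 + 2(141) = 282.1
Total out = 1558 + 269 + 282.1 = 2109 mol.

2110 mol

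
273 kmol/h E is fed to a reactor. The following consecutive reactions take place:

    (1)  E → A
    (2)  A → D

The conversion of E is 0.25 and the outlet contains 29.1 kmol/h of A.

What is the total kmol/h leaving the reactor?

273 kmol/h

Conversion of E: E consumed = 1ξ₁ = 0.25 × 273 → ξ₁ = 68.25 kmol/h.
A balance: n_A = 0 + 1ξ₁ − 1ξ₂ = 29.1 → ξ₂ = (1·68.25 − 29.1)/1 = 39.15 kmol/h.
Outlet amounts (n = n₀ + Σ ν·ξ):
  E: 273 − 1(68.25) = 204.8
  A: 0 + 1(68.25) − 1(39.15) = 29.1
  D: 0 + 1(39.15) = 39.15
Total out = 204.8 + 29.1 + 39.15 = 273 kmol/h.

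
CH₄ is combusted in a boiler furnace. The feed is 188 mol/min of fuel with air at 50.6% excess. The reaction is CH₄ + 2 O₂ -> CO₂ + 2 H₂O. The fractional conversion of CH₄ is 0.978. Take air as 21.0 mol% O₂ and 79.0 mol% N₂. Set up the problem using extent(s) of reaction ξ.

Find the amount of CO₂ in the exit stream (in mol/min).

184 mol/min

Stoichiometric O₂ = 2 × 188 = 376 mol/min; O₂ fed = 376 × 1.506 = 566.3 mol/min.
N₂ fed = 566.3 × 79/21 = 2130 mol/min.
Fuel reacted = 0.978 × 188 → ξ = 183.9 mol/min.
Outlet (n = n₀ + ν ξ):
  CH₄: 188 − 1(183.9) = 4.136
  O₂: 566.3 − 2(183.9) = 198.5
  N₂: 2130 (inert)
  CO₂: 0 + 1(183.9) = 183.9
  H₂O: 0 + 2(183.9) = 367.7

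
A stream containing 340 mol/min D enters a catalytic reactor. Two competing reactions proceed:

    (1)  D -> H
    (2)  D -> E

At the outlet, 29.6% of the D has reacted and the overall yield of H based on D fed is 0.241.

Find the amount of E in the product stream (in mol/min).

18.7 mol/min

Yield of H: 1ξ₁ / 340 = 0.241 → ξ₁ = 81.94 mol/min.
Conversion of D: 1ξ₁ + 1ξ₂ = 0.296 × 340 = 100.6 → ξ₂ = 18.7 mol/min.
Outlet amounts (n = n₀ + Σ ν·ξ):
  D: 340 − 1(81.94) − 1(18.7) = 239.4
  H: 0 + 1(81.94) = 81.94
  E: 0 + 1(18.7) = 18.7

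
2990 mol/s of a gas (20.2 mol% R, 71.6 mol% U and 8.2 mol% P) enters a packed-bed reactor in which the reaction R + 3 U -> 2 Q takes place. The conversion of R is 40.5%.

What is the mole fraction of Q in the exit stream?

R reacted = 0.405 × 604 = 244.6 mol/s; ν_R = −1, so ξ = 244.6/1 = 244.6 mol/s.
Outlet amounts (n = n₀ + ν ξ):
  R: 604 − 1(244.6) = 359.4
  U: 2141 − 3(244.6) = 1407
  Q: 0 + 2(244.6) = 489.2
  P: 245.2 (inert)
Total out = 2501 mol/s; y_Q = 489.2 / 2501 = 0.1956.

0.196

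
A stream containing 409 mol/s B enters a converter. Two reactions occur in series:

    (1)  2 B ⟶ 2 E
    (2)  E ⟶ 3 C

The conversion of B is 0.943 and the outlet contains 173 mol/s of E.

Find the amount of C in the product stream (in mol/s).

Conversion of B: B consumed = 2ξ₁ = 0.943 × 409 → ξ₁ = 192.8 mol/s.
E balance: n_E = 0 + 2ξ₁ − 1ξ₂ = 173 → ξ₂ = (2·192.8 − 173)/1 = 212.7 mol/s.
Outlet amounts (n = n₀ + Σ ν·ξ):
  B: 409 − 2(192.8) = 23.31
  E: 0 + 2(192.8) − 1(212.7) = 173
  C: 0 + 3(212.7) = 638.1

638 mol/s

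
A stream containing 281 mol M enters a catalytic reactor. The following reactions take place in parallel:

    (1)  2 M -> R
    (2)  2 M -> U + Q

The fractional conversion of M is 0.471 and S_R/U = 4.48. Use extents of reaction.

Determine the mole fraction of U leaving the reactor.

0.0532

Conversion of M: M consumed = 0.471 × 281 = 132.4 mol = 2ξ₁ + 2ξ₂.
Selectivity: 1ξ₁ / (1ξ₂) = 4.48 → ξ₁ = 4.48 ξ₂.
Substitute: (2·4.48 + 2) ξ₂ = 132.4 → ξ₂ = 12.08 mol, ξ₁ = 54.1 mol.
Outlet amounts (n = n₀ + Σ ν·ξ):
  M: 281 − 2(54.1) − 2(12.08) = 148.6
  R: 0 + 1(54.1) = 54.1
  U: 0 + 1(12.08) = 12.08
  Q: 0 + 1(12.08) = 12.08
Total out = 226.9 mol; y_U = 12.08 / 226.9 = 0.05322.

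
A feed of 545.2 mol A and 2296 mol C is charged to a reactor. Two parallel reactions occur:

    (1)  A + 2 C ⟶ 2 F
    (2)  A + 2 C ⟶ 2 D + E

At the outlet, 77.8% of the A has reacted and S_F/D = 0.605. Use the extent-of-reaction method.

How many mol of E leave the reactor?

Conversion of A: A consumed = 0.778 × 545.2 = 424.2 mol = 1ξ₁ + 1ξ₂.
Selectivity: 2ξ₁ / (2ξ₂) = 0.605 → ξ₁ = 0.605 ξ₂.
Substitute: (1·0.605 + 1) ξ₂ = 424.2 → ξ₂ = 264.3 mol, ξ₁ = 159.9 mol.
Outlet amounts (n = n₀ + Σ ν·ξ):
  A: 545.2 − 1(159.9) − 1(264.3) = 121
  C: 2296 − 2(159.9) − 2(264.3) = 1448
  F: 0 + 2(159.9) = 319.8
  D: 0 + 2(264.3) = 528.6
  E: 0 + 1(264.3) = 264.3

264 mol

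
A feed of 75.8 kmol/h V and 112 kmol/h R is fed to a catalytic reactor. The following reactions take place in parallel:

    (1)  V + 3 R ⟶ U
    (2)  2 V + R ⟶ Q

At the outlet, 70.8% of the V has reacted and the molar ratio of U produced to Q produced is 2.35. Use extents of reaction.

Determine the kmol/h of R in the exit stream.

12.7 kmol/h

Conversion of V: V consumed = 0.708 × 75.8 = 53.67 kmol/h = 1ξ₁ + 2ξ₂.
Selectivity: 1ξ₁ / (1ξ₂) = 2.35 → ξ₁ = 2.35 ξ₂.
Substitute: (1·2.35 + 2) ξ₂ = 53.67 → ξ₂ = 12.34 kmol/h, ξ₁ = 28.99 kmol/h.
Outlet amounts (n = n₀ + Σ ν·ξ):
  V: 75.8 − 1(28.99) − 2(12.34) = 22.13
  R: 112 − 3(28.99) − 1(12.34) = 12.69
  U: 0 + 1(28.99) = 28.99
  Q: 0 + 1(12.34) = 12.34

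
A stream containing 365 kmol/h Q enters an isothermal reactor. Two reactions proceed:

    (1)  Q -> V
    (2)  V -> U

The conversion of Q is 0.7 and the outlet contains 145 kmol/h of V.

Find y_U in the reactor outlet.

0.303

Conversion of Q: Q consumed = 1ξ₁ = 0.7 × 365 → ξ₁ = 255.5 kmol/h.
V balance: n_V = 0 + 1ξ₁ − 1ξ₂ = 145 → ξ₂ = (1·255.5 − 145)/1 = 110.5 kmol/h.
Outlet amounts (n = n₀ + Σ ν·ξ):
  Q: 365 − 1(255.5) = 109.5
  V: 0 + 1(255.5) − 1(110.5) = 145
  U: 0 + 1(110.5) = 110.5
Total out = 365 kmol/h; y_U = 110.5 / 365 = 0.3027.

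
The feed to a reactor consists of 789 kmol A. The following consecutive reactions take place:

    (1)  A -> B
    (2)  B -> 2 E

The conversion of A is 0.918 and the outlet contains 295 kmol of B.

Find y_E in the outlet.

0.705

Conversion of A: A consumed = 1ξ₁ = 0.918 × 789 → ξ₁ = 724.3 kmol.
B balance: n_B = 0 + 1ξ₁ − 1ξ₂ = 295 → ξ₂ = (1·724.3 − 295)/1 = 429.3 kmol.
Outlet amounts (n = n₀ + Σ ν·ξ):
  A: 789 − 1(724.3) = 64.7
  B: 0 + 1(724.3) − 1(429.3) = 295
  E: 0 + 2(429.3) = 858.6
Total out = 1218 kmol; y_E = 858.6 / 1218 = 0.7048.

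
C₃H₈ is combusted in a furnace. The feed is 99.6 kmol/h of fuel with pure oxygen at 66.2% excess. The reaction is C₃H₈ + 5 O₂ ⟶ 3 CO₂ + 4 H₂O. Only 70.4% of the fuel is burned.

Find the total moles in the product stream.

Stoichiometric O₂ = 5 × 99.6 = 498 kmol/h; O₂ fed = 498 × 1.662 = 827.7 kmol/h.
Fuel reacted = 0.704 × 99.6 → ξ = 70.12 kmol/h.
Outlet (n = n₀ + ν ξ):
  C₃H₈: 99.6 − 1(70.12) = 29.48
  O₂: 827.7 − 5(70.12) = 477.1
  CO₂: 0 + 3(70.12) = 210.4
  H₂O: 0 + 4(70.12) = 280.5
Total out = 29.48 + 477.1 + 210.4 + 280.5 = 997.4 kmol/h.

997 kmol/h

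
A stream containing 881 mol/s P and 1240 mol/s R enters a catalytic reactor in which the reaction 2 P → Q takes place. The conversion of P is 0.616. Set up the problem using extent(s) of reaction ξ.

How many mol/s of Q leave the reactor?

271 mol/s

P reacted = 0.616 × 881 = 542.7 mol/s; ν_P = −2, so ξ = 542.7/2 = 271.3 mol/s.
Outlet amounts (n = n₀ + ν ξ):
  P: 881 − 2(271.3) = 338.3
  Q: 0 + 1(271.3) = 271.3
  R: 1240 (inert)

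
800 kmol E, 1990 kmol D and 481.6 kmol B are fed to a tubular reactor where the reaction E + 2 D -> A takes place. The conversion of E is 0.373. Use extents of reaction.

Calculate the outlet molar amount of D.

E reacted = 0.373 × 800 = 298.4 kmol; ν_E = −1, so ξ = 298.4/1 = 298.4 kmol.
Outlet amounts (n = n₀ + ν ξ):
  E: 800 − 1(298.4) = 501.6
  D: 1990 − 2(298.4) = 1393
  A: 0 + 1(298.4) = 298.4
  B: 481.6 (inert)

1390 kmol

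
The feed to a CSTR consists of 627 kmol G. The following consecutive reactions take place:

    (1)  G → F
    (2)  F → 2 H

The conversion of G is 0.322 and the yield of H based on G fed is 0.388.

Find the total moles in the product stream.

Conversion of G: G consumed = 1ξ₁ = 0.322 × 627 → ξ₁ = 201.9 kmol.
Yield of H: 2ξ₂ / 627 = 0.388 → ξ₂ = 121.6 kmol.
Outlet amounts (n = n₀ + Σ ν·ξ):
  G: 627 − 1(201.9) = 425.1
  F: 0 + 1(201.9) − 1(121.6) = 80.26
  H: 0 + 2(121.6) = 243.3
Total out = 425.1 + 80.26 + 243.3 = 748.6 kmol.

749 kmol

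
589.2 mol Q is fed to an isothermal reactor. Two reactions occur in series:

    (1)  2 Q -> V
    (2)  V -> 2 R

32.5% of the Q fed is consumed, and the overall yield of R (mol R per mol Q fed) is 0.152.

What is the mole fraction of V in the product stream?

Conversion of Q: Q consumed = 2ξ₁ = 0.325 × 589.2 → ξ₁ = 95.75 mol.
Yield of R: 2ξ₂ / 589.2 = 0.152 → ξ₂ = 44.78 mol.
Outlet amounts (n = n₀ + Σ ν·ξ):
  Q: 589.2 − 2(95.75) = 397.7
  V: 0 + 1(95.75) − 1(44.78) = 50.97
  R: 0 + 2(44.78) = 89.56
Total out = 538.2 mol; y_V = 50.97 / 538.2 = 0.09469.

0.0947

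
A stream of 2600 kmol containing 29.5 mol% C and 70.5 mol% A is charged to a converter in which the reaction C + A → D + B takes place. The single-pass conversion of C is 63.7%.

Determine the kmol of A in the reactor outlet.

C reacted = 0.637 × 767 = 488.6 kmol; ν_C = −1, so ξ = 488.6/1 = 488.6 kmol.
Outlet amounts (n = n₀ + ν ξ):
  C: 767 − 1(488.6) = 278.4
  A: 1833 − 1(488.6) = 1344
  D: 0 + 1(488.6) = 488.6
  B: 0 + 1(488.6) = 488.6

1340 kmol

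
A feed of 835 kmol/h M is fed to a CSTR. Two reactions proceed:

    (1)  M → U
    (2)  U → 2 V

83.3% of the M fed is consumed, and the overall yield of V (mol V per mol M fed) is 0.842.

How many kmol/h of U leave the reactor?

Conversion of M: M consumed = 1ξ₁ = 0.833 × 835 → ξ₁ = 695.6 kmol/h.
Yield of V: 2ξ₂ / 835 = 0.842 → ξ₂ = 351.5 kmol/h.
Outlet amounts (n = n₀ + Σ ν·ξ):
  M: 835 − 1(695.6) = 139.4
  U: 0 + 1(695.6) − 1(351.5) = 344
  V: 0 + 2(351.5) = 703.1

344 kmol/h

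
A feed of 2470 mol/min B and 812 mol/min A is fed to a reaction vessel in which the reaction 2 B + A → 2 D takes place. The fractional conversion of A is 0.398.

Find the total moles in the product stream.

2960 mol/min

A reacted = 0.398 × 812 = 323.2 mol/min; ν_A = −1, so ξ = 323.2/1 = 323.2 mol/min.
Outlet amounts (n = n₀ + ν ξ):
  B: 2470 − 2(323.2) = 1824
  A: 812 − 1(323.2) = 488.8
  D: 0 + 2(323.2) = 646.4
Total out = 1824 + 488.8 + 646.4 = 2959 mol/min.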